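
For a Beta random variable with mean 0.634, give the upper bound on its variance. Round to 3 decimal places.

Var = μ(1−μ)/(α+β+1), which approaches μ(1−μ) as α+β → 0.
So the supremum is μ(1−μ) = 0.634×0.366 = 0.232.

0.232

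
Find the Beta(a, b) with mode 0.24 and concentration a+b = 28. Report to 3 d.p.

Since the density peak of Beta(a,b) is at (a−1)/(a+b−2),
a = 1 + 0.24(28−2) = 7.240 and b = 28 − 7.240 = 20.760.

a = 7.240, b = 20.760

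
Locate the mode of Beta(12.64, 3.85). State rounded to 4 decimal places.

0.8033

With α,β > 1, mode = (α−1)/(α+β−2) = 11.64/14.49 = 0.8033.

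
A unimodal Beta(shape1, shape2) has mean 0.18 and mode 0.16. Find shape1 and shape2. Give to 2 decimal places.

shape1 = 6.12, shape2 = 27.88

With s = shape1+shape2: μ = shape1/s and mode = (shape1−1)/(s−2). Eliminating shape1 = μs,
μs − 1 = m(s−2) ⇒ s(μ−m) = 1−2m ⇒ s = 0.68/0.02 = 34.0000.
So shape1 = μs = 6.12, shape2 = (1−μ)s = 27.88.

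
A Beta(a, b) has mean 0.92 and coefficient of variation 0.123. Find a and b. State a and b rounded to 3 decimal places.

a = 4.368, b = 0.380

σ = CV·μ = 0.123×0.92 = 0.11316, so σ² = 0.012805.
s+1 = μ(1−μ)/σ² = 0.0736/0.012805 = 5.7477, so s = a+b = 4.7477.
a = μs = 4.368, b = (1−μ)s = 0.380.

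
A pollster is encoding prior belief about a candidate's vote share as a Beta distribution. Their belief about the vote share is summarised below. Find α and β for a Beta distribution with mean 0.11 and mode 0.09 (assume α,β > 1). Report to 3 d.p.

α = 4.510, β = 36.490

Let s = α+β. Mean gives α = μs = 0.11s; mode gives (α−1)/(s−2) = 0.09.
Substituting: 0.11s − 1 = 0.09(s−2) = 0.09s − 0.18, so 0.02s = 0.82 and s = 41.0000.
Then α = 0.11×41.0000 = 4.510 and β = s−α = 36.490.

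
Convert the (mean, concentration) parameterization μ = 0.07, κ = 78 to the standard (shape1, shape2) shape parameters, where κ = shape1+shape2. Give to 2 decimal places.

shape1 = μκ = 0.07×78 = 5.46 and shape2 = (1−μ)κ = 0.93×78 = 72.54.

shape1 = 5.46, shape2 = 72.54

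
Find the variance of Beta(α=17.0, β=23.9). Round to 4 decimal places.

0.0058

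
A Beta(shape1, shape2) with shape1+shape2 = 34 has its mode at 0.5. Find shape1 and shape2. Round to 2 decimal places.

Mode = (shape1−1)/(κ−2) with κ = shape1+shape2, so shape1−1 = 0.5·32 = 16.00.
shape1 = 17.00; shape2 = κ − shape1 = 17.00.

shape1 = 17.00, shape2 = 17.00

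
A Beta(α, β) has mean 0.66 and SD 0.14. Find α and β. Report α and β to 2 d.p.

α = 6.90, β = 3.55

First σ² = 0.0196. Setting α = μn, β = (1−μ)n with n = α+β,
μ(1−μ)/(n+1) = 0.0196 ⇒ n+1 = 0.2244/0.0196 = 11.4490 ⇒ n = 10.4490.
Hence α = 0.66×10.4490 = 6.90, β = 0.34×10.4490 = 3.55.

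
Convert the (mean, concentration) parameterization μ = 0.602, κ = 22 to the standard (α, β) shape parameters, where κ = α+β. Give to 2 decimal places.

α = 13.24, β = 8.76

α = μκ = 0.602×22 = 13.24 and β = (1−μ)κ = 0.398×22 = 8.76.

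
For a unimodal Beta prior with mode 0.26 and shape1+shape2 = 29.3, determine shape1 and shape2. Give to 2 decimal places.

shape1 = 8.10, shape2 = 21.20

Mode = (shape1−1)/(κ−2) with κ = shape1+shape2, so shape1−1 = 0.26·27.3 = 7.10.
shape1 = 8.10; shape2 = κ − shape1 = 21.20.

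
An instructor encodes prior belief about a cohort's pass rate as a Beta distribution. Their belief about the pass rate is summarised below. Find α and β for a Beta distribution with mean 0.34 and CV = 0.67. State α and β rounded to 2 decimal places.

α = 1.13, β = 2.19

Var = (CV·μ)² = (0.67×0.34)² = 0.051893.
α+β = μ(1−μ)/Var − 1 = 0.2244/0.051893 − 1 = 3.3243.
Thus α = 0.34·3.3243 = 1.13 and β = 0.66·3.3243 = 2.19.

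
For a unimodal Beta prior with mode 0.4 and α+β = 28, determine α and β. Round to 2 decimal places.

Since the density peak of Beta(α,β) is at (α−1)/(α+β−2),
α = 1 + 0.4(28−2) = 11.40 and β = 28 − 11.40 = 16.60.

α = 11.40, β = 16.60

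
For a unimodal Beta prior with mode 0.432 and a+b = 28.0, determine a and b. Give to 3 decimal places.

a = 12.232, b = 15.768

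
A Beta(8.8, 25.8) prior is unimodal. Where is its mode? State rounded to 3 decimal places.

0.239

With α,β > 1, mode = (α−1)/(α+β−2) = 7.8/32.6 = 0.239.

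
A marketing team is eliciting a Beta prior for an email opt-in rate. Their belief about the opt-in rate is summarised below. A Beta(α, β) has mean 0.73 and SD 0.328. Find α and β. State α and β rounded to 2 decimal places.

Variance = 0.328² = 0.107584. The moment-matching identity α+β = μ(1−μ)/Var − 1 gives
α+β = 0.1971/0.107584 − 1 = 0.8321, so α = μ·0.8321 = 0.61 and β = (1−μ)·0.8321 = 0.22.

α = 0.61, β = 0.22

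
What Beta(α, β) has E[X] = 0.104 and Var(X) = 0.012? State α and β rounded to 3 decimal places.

Write ν = α+β; then α = μν and Var = μ(1−μ)/(ν+1).
ν = μ(1−μ)/Var − 1 = 0.093184/0.012 − 1 = 6.7653.
α = 0.104·6.7653 = 0.704, β = 0.896·6.7653 = 6.062.

α = 0.704, β = 6.062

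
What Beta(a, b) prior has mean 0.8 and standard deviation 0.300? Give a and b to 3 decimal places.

Variance = 0.300² = 0.090000. The moment-matching identity a+b = μ(1−μ)/Var − 1 gives
a+b = 0.16/0.090000 − 1 = 0.7778, so a = μ·0.7778 = 0.622 and b = (1−μ)·0.7778 = 0.156.

a = 0.622, b = 0.156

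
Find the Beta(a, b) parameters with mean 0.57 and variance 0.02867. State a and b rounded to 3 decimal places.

a = 4.303, b = 3.246

By moment matching, a+b = μ(1−μ)/σ² − 1 = (0.57·0.43)/0.02867 − 1 = 8.5490 − 1 = 7.5490.
Since a/(a+b) = μ, a = 0.57·7.5490 = 4.303 and b = 0.43·7.5490 = 3.246.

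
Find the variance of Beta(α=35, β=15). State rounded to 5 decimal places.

0.00412

Var = αβ/[(α+β)²(α+β+1)] = (35×15)/(50²×51) = 525/127500 = 0.00412.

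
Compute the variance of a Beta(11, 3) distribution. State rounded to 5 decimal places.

Var = αβ/[(α+β)²(α+β+1)] = (11×3)/(14²×15) = 33/2940 = 0.01122.

0.01122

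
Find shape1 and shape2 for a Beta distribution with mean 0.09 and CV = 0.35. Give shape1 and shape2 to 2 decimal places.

shape1 = 7.34, shape2 = 74.20

Var = (CV·μ)² = (0.35×0.09)² = 0.000992.
shape1+shape2 = μ(1−μ)/Var − 1 = 0.0819/0.000992 − 1 = 81.5397.
Thus shape1 = 0.09·81.5397 = 7.34 and shape2 = 0.91·81.5397 = 74.20.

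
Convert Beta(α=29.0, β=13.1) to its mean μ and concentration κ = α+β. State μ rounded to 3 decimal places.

κ = α+β = 29.0+13.1 = 42.1; μ = α/κ = 29.0/42.1 = 0.689.

μ = 0.689, κ = 42.1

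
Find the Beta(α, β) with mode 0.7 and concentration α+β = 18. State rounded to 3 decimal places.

Mode = (α−1)/(κ−2) with κ = α+β, so α−1 = 0.7·16 = 11.200.
α = 12.200; β = κ − α = 5.800.

α = 12.200, β = 5.800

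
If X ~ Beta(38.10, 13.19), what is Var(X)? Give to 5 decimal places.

μ = 38.10/51.29 = 0.742835; Var = μ(1−μ)/(α+β+1) = 0.1910312/52.29 = 0.00365.

0.00365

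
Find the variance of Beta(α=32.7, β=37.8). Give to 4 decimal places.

0.0035

Var = αβ/[(α+β)²(α+β+1)] = (32.7×37.8)/(70.5²×71.5) = 1236.06/355372.875 = 0.0035.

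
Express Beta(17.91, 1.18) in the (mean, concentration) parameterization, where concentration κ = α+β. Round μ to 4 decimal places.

μ = 0.9382, κ = 19.09

κ = α+β = 17.91+1.18 = 19.09; μ = α/κ = 17.91/19.09 = 0.9382.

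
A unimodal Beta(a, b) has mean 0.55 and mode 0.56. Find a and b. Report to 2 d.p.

Let s = a+b. Mean gives a = μs = 0.55s; mode gives (a−1)/(s−2) = 0.56.
Substituting: 0.55s − 1 = 0.56(s−2) = 0.56s − 1.12, so -0.01s = -0.12 and s = 12.0000.
Then a = 0.55×12.0000 = 6.60 and b = s−a = 5.40.

a = 6.60, b = 5.40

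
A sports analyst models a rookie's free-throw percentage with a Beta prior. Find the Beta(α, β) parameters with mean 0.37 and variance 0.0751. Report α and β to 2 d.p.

α = 0.78, β = 1.33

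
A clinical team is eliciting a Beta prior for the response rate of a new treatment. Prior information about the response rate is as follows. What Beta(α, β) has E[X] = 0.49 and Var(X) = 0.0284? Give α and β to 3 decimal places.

α = 3.822, β = 3.978

Write ν = α+β; then α = μν and Var = μ(1−μ)/(ν+1).
ν = μ(1−μ)/Var − 1 = 0.2499/0.0284 − 1 = 7.7993.
α = 0.49·7.7993 = 3.822, β = 0.51·7.7993 = 3.978.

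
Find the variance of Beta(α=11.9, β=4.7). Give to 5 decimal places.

μ = 11.9/16.6 = 0.716867; Var = μ(1−μ)/(α+β+1) = 0.2029685/17.6 = 0.01153.

0.01153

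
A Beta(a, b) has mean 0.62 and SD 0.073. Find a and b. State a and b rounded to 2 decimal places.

a = 26.79, b = 16.42

Variance = 0.073² = 0.005329. The moment-matching identity a+b = μ(1−μ)/Var − 1 gives
a+b = 0.2356/0.005329 − 1 = 43.2109, so a = μ·43.2109 = 26.79 and b = (1−μ)·43.2109 = 16.42.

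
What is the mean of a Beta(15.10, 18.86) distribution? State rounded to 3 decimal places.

0.445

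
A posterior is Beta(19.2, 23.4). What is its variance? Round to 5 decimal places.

0.00568

α+β = 42.6 and αβ = 449.28, so Var = αβ/[(α+β)²(α+β+1)] = 449.28/79123.536 = 0.00568.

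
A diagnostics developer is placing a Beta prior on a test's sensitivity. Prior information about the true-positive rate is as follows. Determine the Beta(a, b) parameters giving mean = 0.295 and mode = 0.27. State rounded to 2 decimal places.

a = 5.43, b = 12.97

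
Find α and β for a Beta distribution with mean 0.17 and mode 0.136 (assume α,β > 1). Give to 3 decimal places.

With s = α+β: μ = α/s and mode = (α−1)/(s−2). Eliminating α = μs,
μs − 1 = m(s−2) ⇒ s(μ−m) = 1−2m ⇒ s = 0.728/0.034 = 21.4118.
So α = μs = 3.640, β = (1−μ)s = 17.772.

α = 3.640, β = 17.772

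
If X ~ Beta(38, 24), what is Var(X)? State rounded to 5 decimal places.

0.00377

α+β = 62 and αβ = 912, so Var = αβ/[(α+β)²(α+β+1)] = 912/242172 = 0.00377.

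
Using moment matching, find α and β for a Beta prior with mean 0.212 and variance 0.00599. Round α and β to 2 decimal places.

α = 5.70, β = 21.19

By moment matching, α+β = μ(1−μ)/σ² − 1 = (0.212·0.788)/0.00599 − 1 = 27.8891 − 1 = 26.8891.
Since α/(α+β) = μ, α = 0.212·26.8891 = 5.70 and β = 0.788·26.8891 = 21.19.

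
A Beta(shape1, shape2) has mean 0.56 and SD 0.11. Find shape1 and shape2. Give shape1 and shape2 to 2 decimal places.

shape1 = 10.84, shape2 = 8.52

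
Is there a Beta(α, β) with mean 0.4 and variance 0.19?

Yes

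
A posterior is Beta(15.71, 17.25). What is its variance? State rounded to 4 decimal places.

Var = αβ/[(α+β)²(α+β+1)] = (15.71×17.25)/(32.96²×33.96) = 270.9975/36892.839936 = 0.0073.

0.0073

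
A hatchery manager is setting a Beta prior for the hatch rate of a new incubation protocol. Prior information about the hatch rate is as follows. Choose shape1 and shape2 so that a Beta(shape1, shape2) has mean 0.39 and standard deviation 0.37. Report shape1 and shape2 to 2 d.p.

shape1 = 0.29, shape2 = 0.45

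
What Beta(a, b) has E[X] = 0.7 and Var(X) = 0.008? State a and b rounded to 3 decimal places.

a = 17.675, b = 7.575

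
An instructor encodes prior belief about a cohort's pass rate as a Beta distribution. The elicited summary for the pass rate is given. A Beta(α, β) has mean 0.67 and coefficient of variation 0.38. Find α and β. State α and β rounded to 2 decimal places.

σ = CV·μ = 0.38×0.67 = 0.25460, so σ² = 0.064821.
s+1 = μ(1−μ)/σ² = 0.2211/0.064821 = 3.4109, so s = α+β = 2.4109.
α = μs = 1.62, β = (1−μ)s = 0.80.

α = 1.62, β = 0.80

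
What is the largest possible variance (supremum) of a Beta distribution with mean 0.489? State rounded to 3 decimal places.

0.250

Var = μ(1−μ)/(α+β+1), which approaches μ(1−μ) as α+β → 0.
So the supremum is μ(1−μ) = 0.489×0.511 = 0.250.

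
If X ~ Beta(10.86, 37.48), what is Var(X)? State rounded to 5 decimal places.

μ = 10.86/48.34 = 0.224659; Var = μ(1−μ)/(α+β+1) = 0.1741872/49.34 = 0.00353.

0.00353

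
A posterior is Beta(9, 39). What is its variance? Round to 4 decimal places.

0.0031

α+β = 48 and αβ = 351, so Var = αβ/[(α+β)²(α+β+1)] = 351/112896 = 0.0031.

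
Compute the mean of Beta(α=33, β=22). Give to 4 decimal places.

0.6000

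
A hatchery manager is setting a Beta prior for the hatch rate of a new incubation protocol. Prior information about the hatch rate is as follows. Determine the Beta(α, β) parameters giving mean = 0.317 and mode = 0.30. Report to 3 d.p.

Let s = α+β. Mean gives α = μs = 0.317s; mode gives (α−1)/(s−2) = 0.30.
Substituting: 0.317s − 1 = 0.30(s−2) = 0.30s − 0.60, so 0.017s = 0.40 and s = 23.5294.
Then α = 0.317×23.5294 = 7.459 and β = s−α = 16.071.

α = 7.459, β = 16.071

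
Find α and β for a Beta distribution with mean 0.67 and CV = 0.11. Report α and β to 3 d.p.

Var = (CV·μ)² = (0.11×0.67)² = 0.005432.
α+β = μ(1−μ)/Var − 1 = 0.2211/0.005432 − 1 = 39.7056.
Thus α = 0.67·39.7056 = 26.603 and β = 0.33·39.7056 = 13.103.

α = 26.603, β = 13.103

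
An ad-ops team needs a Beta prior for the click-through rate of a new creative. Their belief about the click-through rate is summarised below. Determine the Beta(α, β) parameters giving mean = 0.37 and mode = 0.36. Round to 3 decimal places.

α = 10.360, β = 17.640

With s = α+β: μ = α/s and mode = (α−1)/(s−2). Eliminating α = μs,
μs − 1 = m(s−2) ⇒ s(μ−m) = 1−2m ⇒ s = 0.28/0.01 = 28.0000.
So α = μs = 10.360, β = (1−μ)s = 17.640.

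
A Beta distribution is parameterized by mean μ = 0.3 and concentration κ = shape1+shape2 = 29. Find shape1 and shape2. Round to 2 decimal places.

Split κ in proportion μ : (1−μ): shape1 = 0.3·29 = 8.70, shape2 = 29 − 8.70 = 20.30.

shape1 = 8.70, shape2 = 20.30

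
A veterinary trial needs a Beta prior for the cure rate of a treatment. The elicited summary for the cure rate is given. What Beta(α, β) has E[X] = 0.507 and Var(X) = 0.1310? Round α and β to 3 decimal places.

α = 0.460, β = 0.448

By moment matching, α+β = μ(1−μ)/σ² − 1 = (0.507·0.493)/0.1310 − 1 = 1.9080 − 1 = 0.9080.
Since α/(α+β) = μ, α = 0.507·0.9080 = 0.460 and β = 0.493·0.9080 = 0.448.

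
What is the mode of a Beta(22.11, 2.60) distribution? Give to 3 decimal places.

The density x^(α−1)(1−x)^(β−1) is maximised at (α−1)/(α+β−2) = 21.11/22.71 = 0.930.

0.930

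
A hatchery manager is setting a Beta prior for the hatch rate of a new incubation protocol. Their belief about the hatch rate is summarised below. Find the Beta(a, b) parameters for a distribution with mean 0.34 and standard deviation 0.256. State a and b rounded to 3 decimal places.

a = 0.824, b = 1.600

σ² = 0.256² = 0.065536.
With s = a+b, Var = μ(1−μ)/(s+1), so s+1 = (0.34×0.66)/0.065536 = 3.4241 and s = 2.4241.
a = μs = 0.824, b = (1−μ)s = 1.600.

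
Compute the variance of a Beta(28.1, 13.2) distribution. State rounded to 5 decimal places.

0.00514

μ = 28.1/41.3 = 0.680387; Var = μ(1−μ)/(α+β+1) = 0.2174604/42.3 = 0.00514.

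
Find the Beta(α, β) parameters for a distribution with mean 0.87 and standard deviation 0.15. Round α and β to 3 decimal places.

Variance = 0.15² = 0.0225. The moment-matching identity α+β = μ(1−μ)/Var − 1 gives
α+β = 0.1131/0.0225 − 1 = 4.0267, so α = μ·4.0267 = 3.503 and β = (1−μ)·4.0267 = 0.523.

α = 3.503, β = 0.523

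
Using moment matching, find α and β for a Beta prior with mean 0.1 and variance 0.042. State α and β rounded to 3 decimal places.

Let s = α+β. The Beta variance is μ(1−μ)/(s+1).
So s+1 = μ(1−μ)/σ² = (0.1×0.9)/0.042 = 0.09/0.042 = 2.1429, giving s = 1.1429.
Then α = μs = 0.1×1.1429 = 0.114 and β = (1−μ)s = 0.9×1.1429 = 1.029.

α = 0.114, β = 1.029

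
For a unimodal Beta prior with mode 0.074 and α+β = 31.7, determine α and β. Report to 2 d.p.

For α,β>1 the mode is (α−1)/(α+β−2), so α = mode·(κ−2)+1 = 0.074×29.7+1 = 3.20.
And β = (1−mode)·(κ−2)+1 = 0.926×29.7+1 = 28.50.

α = 3.20, β = 28.50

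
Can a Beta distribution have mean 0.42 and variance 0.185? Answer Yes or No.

Yes

A Beta with mean μ has variance μ(1−μ)/(α+β+1) < μ(1−μ).
Here μ(1−μ) = 0.42×0.58 = 0.2436, and 0.185 < 0.2436.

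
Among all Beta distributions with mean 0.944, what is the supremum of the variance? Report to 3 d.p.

0.053

For fixed mean μ the Beta variance is μ(1−μ)/(α+β+1), increasing as α+β decreases.
Its least upper bound (not attained) is μ(1−μ) = 0.944·0.056 = 0.053.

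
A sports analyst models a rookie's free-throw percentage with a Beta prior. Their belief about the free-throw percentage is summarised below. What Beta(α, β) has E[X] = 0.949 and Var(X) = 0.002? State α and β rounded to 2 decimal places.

By moment matching, α+β = μ(1−μ)/σ² − 1 = (0.949·0.051)/0.002 − 1 = 24.1995 − 1 = 23.1995.
Since α/(α+β) = μ, α = 0.949·23.1995 = 22.02 and β = 0.051·23.1995 = 1.18.

α = 22.02, β = 1.18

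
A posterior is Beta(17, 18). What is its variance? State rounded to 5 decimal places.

0.00694

μ = 17/35 = 0.485714; Var = μ(1−μ)/(α+β+1) = 0.2497959/36 = 0.00694.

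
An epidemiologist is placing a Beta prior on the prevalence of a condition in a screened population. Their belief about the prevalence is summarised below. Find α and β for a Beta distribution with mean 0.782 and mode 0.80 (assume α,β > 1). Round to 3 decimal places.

α = 26.067, β = 7.267

With s = α+β: μ = α/s and mode = (α−1)/(s−2). Eliminating α = μs,
μs − 1 = m(s−2) ⇒ s(μ−m) = 1−2m ⇒ s = -0.60/-0.018 = 33.3333.
So α = μs = 26.067, β = (1−μ)s = 7.267.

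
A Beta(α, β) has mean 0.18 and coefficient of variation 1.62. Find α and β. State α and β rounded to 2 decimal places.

α = 0.13, β = 0.60

Var = (CV·μ)² = (1.62×0.18)² = 0.085031.
α+β = μ(1−μ)/Var − 1 = 0.1476/0.085031 − 1 = 0.7358.
Thus α = 0.18·0.7358 = 0.13 and β = 0.82·0.7358 = 0.60.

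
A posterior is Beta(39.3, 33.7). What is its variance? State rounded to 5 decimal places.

Var = αβ/[(α+β)²(α+β+1)] = (39.3×33.7)/(73.0²×74.0) = 1324.41/394346.000 = 0.00336.

0.00336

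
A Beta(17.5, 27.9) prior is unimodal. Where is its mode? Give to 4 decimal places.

With α,β > 1, mode = (α−1)/(α+β−2) = 16.5/43.4 = 0.3802.

0.3802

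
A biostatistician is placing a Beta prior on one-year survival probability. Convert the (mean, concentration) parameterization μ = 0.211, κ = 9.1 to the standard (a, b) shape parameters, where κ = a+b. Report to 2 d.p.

a = 1.92, b = 7.18

Split κ in proportion μ : (1−μ): a = 0.211·9.1 = 1.92, b = 9.1 − 1.92 = 7.18.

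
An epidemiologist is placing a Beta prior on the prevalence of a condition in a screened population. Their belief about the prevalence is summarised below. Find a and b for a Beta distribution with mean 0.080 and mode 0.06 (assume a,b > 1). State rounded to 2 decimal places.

a = 3.52, b = 40.48

Let s = a+b. Mean gives a = μs = 0.080s; mode gives (a−1)/(s−2) = 0.06.
Substituting: 0.080s − 1 = 0.06(s−2) = 0.06s − 0.12, so 0.020s = 0.88 and s = 44.0000.
Then a = 0.080×44.0000 = 3.52 and b = s−a = 40.48.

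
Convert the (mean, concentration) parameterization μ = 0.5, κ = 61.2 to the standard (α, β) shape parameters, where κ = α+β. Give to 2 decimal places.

α = 30.60, β = 30.60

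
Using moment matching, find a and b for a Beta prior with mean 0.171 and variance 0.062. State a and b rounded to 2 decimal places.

a = 0.22, b = 1.07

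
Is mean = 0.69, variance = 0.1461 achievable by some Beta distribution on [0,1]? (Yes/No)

The Beta variance bound is σ² < μ(1−μ).
Here μ(1−μ) = 0.69×0.31 = 0.2139, and 0.1461 < 0.2139.

Yes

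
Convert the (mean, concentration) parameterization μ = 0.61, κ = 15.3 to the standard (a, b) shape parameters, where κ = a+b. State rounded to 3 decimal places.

a = 9.333, b = 5.967

Split κ in proportion μ : (1−μ): a = 0.61·15.3 = 9.333, b = 15.3 − 9.333 = 5.967.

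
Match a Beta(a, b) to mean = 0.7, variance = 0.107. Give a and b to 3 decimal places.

a = 0.674, b = 0.289

By moment matching, a+b = μ(1−μ)/σ² − 1 = (0.7·0.3)/0.107 − 1 = 1.9626 − 1 = 0.9626.
Since a/(a+b) = μ, a = 0.7·0.9626 = 0.674 and b = 0.3·0.9626 = 0.289.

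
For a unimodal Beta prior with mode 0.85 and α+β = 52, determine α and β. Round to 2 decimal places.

α = 43.50, β = 8.50

Mode = (α−1)/(κ−2) with κ = α+β, so α−1 = 0.85·50 = 42.50.
α = 43.50; β = κ − α = 8.50.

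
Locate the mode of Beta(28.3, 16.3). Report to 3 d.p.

0.641

The density x^(α−1)(1−x)^(β−1) is maximised at (α−1)/(α+β−2) = 27.3/42.6 = 0.641.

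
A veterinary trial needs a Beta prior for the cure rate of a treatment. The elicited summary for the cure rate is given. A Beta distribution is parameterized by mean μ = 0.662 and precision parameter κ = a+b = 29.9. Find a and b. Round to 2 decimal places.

Split κ in proportion μ : (1−μ): a = 0.662·29.9 = 19.79, b = 29.9 − 19.79 = 10.11.

a = 19.79, b = 10.11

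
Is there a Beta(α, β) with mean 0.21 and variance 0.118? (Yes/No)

The Beta variance bound is σ² < μ(1−μ).
Here μ(1−μ) = 0.21×0.79 = 0.1659, and 0.118 < 0.1659.

Yes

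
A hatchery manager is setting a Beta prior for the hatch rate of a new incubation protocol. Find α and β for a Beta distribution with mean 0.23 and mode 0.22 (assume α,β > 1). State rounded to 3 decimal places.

α = 12.880, β = 43.120

With s = α+β: μ = α/s and mode = (α−1)/(s−2). Eliminating α = μs,
μs − 1 = m(s−2) ⇒ s(μ−m) = 1−2m ⇒ s = 0.56/0.01 = 56.0000.
So α = μs = 12.880, β = (1−μ)s = 43.120.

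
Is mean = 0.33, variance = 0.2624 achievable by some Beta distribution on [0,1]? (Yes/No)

For any Beta, Var(X) < E[X]·(1−E[X]).
Here μ(1−μ) = 0.33×0.67 = 0.2211, and 0.2624 ≥ 0.2211.

No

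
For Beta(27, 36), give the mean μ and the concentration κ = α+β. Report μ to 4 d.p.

κ = α+β = 27+36 = 63; μ = α/κ = 27/63 = 0.4286.

μ = 0.4286, κ = 63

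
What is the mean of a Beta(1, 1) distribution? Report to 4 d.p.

0.5000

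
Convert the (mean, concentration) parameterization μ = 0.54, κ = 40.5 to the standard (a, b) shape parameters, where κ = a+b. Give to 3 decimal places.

a = μκ = 0.54×40.5 = 21.870 and b = (1−μ)κ = 0.46×40.5 = 18.630.

a = 21.870, b = 18.630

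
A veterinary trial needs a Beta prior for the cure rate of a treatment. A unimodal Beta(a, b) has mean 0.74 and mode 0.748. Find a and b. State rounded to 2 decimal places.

a = 45.88, b = 16.12

Let s = a+b. Mean gives a = μs = 0.74s; mode gives (a−1)/(s−2) = 0.748.
Substituting: 0.74s − 1 = 0.748(s−2) = 0.748s − 1.496, so -0.008s = -0.496 and s = 62.0000.
Then a = 0.74×62.0000 = 45.88 and b = s−a = 16.12.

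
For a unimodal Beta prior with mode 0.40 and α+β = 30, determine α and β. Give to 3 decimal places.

For α,β>1 the mode is (α−1)/(α+β−2), so α = mode·(κ−2)+1 = 0.40×28+1 = 12.200.
And β = (1−mode)·(κ−2)+1 = 0.60×28+1 = 17.800.

α = 12.200, β = 17.800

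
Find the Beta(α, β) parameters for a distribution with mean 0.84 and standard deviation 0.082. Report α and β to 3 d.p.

α = 15.950, β = 3.038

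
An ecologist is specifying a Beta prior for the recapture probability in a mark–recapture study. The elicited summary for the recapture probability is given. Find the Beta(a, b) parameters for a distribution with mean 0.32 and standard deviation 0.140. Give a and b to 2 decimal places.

σ² = 0.140² = 0.019600.
With s = a+b, Var = μ(1−μ)/(s+1), so s+1 = (0.32×0.68)/0.019600 = 11.1020 and s = 10.1020.
a = μs = 3.23, b = (1−μ)s = 6.87.

a = 3.23, b = 6.87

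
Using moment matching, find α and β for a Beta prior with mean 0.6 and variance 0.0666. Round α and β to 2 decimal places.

By moment matching, α+β = μ(1−μ)/σ² − 1 = (0.6·0.4)/0.0666 − 1 = 3.6036 − 1 = 2.6036.
Since α/(α+β) = μ, α = 0.6·2.6036 = 1.56 and β = 0.4·2.6036 = 1.04.

α = 1.56, β = 1.04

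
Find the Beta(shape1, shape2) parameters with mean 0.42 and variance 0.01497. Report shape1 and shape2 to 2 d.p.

shape1 = 6.41, shape2 = 8.86

Let s = shape1+shape2. The Beta variance is μ(1−μ)/(s+1).
So s+1 = μ(1−μ)/σ² = (0.42×0.58)/0.01497 = 0.2436/0.01497 = 16.2725, giving s = 15.2725.
Then shape1 = μs = 0.42×15.2725 = 6.41 and shape2 = (1−μ)s = 0.58×15.2725 = 8.86.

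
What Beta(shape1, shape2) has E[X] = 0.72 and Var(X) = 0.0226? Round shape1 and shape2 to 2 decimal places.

Write ν = shape1+shape2; then shape1 = μν and Var = μ(1−μ)/(ν+1).
ν = μ(1−μ)/Var − 1 = 0.2016/0.0226 − 1 = 7.9204.
shape1 = 0.72·7.9204 = 5.70, shape2 = 0.28·7.9204 = 2.22.

shape1 = 5.70, shape2 = 2.22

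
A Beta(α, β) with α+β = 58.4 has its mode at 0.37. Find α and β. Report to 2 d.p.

α = 21.87, β = 36.53

For α,β>1 the mode is (α−1)/(α+β−2), so α = mode·(κ−2)+1 = 0.37×56.4+1 = 21.87.
And β = (1−mode)·(κ−2)+1 = 0.63×56.4+1 = 36.53.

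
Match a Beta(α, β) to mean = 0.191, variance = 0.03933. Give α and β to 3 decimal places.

By moment matching, α+β = μ(1−μ)/σ² − 1 = (0.191·0.809)/0.03933 − 1 = 3.9288 − 1 = 2.9288.
Since α/(α+β) = μ, α = 0.191·2.9288 = 0.559 and β = 0.809·2.9288 = 2.369.

α = 0.559, β = 2.369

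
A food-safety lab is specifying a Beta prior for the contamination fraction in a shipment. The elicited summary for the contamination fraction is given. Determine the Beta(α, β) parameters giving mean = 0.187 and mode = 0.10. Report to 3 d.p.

α = 1.720, β = 7.476

With s = α+β: μ = α/s and mode = (α−1)/(s−2). Eliminating α = μs,
μs − 1 = m(s−2) ⇒ s(μ−m) = 1−2m ⇒ s = 0.80/0.087 = 9.1954.
So α = μs = 1.720, β = (1−μ)s = 7.476.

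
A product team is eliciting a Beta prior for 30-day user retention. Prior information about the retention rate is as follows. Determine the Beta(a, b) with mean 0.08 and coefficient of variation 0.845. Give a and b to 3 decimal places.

a = 1.208, b = 13.897

Var = (CV·μ)² = (0.845×0.08)² = 0.004570.
a+b = μ(1−μ)/Var − 1 = 0.0736/0.004570 − 1 = 15.1059.
Thus a = 0.08·15.1059 = 1.208 and b = 0.92·15.1059 = 13.897.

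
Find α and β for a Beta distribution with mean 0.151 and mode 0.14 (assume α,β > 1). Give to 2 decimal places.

Let s = α+β. Mean gives α = μs = 0.151s; mode gives (α−1)/(s−2) = 0.14.
Substituting: 0.151s − 1 = 0.14(s−2) = 0.14s − 0.28, so 0.011s = 0.72 and s = 65.4545.
Then α = 0.151×65.4545 = 9.88 and β = s−α = 55.57.

α = 9.88, β = 55.57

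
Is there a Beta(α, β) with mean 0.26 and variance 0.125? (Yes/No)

Yes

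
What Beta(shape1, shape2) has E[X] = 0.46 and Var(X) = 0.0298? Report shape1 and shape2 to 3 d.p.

shape1 = 3.374, shape2 = 3.961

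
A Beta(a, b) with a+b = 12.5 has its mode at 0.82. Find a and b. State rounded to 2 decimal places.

a = 9.61, b = 2.89

Mode = (a−1)/(κ−2) with κ = a+b, so a−1 = 0.82·10.5 = 8.61.
a = 9.61; b = κ − a = 2.89.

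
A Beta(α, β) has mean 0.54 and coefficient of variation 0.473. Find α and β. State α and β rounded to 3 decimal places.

σ = CV·μ = 0.473×0.54 = 0.25542, so σ² = 0.065239.
s+1 = μ(1−μ)/σ² = 0.2484/0.065239 = 3.8075, so s = α+β = 2.8075.
α = μs = 1.516, β = (1−μ)s = 1.291.

α = 1.516, β = 1.291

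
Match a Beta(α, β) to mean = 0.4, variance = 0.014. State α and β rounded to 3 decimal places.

α = 6.457, β = 9.686

Let s = α+β. The Beta variance is μ(1−μ)/(s+1).
So s+1 = μ(1−μ)/σ² = (0.4×0.6)/0.014 = 0.24/0.014 = 17.1429, giving s = 16.1429.
Then α = μs = 0.4×16.1429 = 6.457 and β = (1−μ)s = 0.6×16.1429 = 9.686.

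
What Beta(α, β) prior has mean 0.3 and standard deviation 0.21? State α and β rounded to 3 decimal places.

α = 1.129, β = 2.633

σ² = 0.21² = 0.0441.
With s = α+β, Var = μ(1−μ)/(s+1), so s+1 = (0.3×0.7)/0.0441 = 4.7619 and s = 3.7619.
α = μs = 1.129, β = (1−μ)s = 2.633.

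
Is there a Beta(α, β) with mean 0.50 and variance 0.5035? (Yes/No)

The Beta variance bound is σ² < μ(1−μ).
Here μ(1−μ) = 0.50×0.50 = 0.2500, and 0.5035 ≥ 0.2500.

No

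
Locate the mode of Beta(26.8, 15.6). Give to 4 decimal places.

0.6386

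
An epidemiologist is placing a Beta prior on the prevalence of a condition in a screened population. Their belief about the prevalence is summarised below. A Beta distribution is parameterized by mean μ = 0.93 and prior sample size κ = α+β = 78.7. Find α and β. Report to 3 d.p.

α = μκ = 0.93×78.7 = 73.191 and β = (1−μ)κ = 0.07×78.7 = 5.509.

α = 73.191, β = 5.509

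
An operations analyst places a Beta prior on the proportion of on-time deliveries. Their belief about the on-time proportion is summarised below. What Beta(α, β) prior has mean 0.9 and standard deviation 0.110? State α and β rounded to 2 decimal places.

σ² = 0.110² = 0.012100.
With s = α+β, Var = μ(1−μ)/(s+1), so s+1 = (0.9×0.1)/0.012100 = 7.4380 and s = 6.4380.
α = μs = 5.79, β = (1−μ)s = 0.64.

α = 5.79, β = 0.64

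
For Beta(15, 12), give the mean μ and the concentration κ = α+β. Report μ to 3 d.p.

μ = 0.556, κ = 27

κ = α+β = 15+12 = 27; μ = α/κ = 15/27 = 0.556.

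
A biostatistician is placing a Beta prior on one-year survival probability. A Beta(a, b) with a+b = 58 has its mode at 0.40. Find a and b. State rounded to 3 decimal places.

a = 23.400, b = 34.600

For a,b>1 the mode is (a−1)/(a+b−2), so a = mode·(κ−2)+1 = 0.40×56+1 = 23.400.
And b = (1−mode)·(κ−2)+1 = 0.60×56+1 = 34.600.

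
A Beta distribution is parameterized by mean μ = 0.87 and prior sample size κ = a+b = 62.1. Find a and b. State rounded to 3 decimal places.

a = 54.027, b = 8.073

a = μκ = 0.87×62.1 = 54.027 and b = (1−μ)κ = 0.13×62.1 = 8.073.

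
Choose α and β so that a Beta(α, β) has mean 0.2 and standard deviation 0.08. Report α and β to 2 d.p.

First σ² = 0.0064. Setting α = μn, β = (1−μ)n with n = α+β,
μ(1−μ)/(n+1) = 0.0064 ⇒ n+1 = 0.16/0.0064 = 25.0000 ⇒ n = 24.0000.
Hence α = 0.2×24.0000 = 4.80, β = 0.8×24.0000 = 19.20.

α = 4.80, β = 19.20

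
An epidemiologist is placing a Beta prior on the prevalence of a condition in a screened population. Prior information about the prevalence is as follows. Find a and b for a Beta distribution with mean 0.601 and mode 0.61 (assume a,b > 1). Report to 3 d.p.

Let s = a+b. Mean gives a = μs = 0.601s; mode gives (a−1)/(s−2) = 0.61.
Substituting: 0.601s − 1 = 0.61(s−2) = 0.61s − 1.22, so -0.009s = -0.22 and s = 24.4444.
Then a = 0.601×24.4444 = 14.691 and b = s−a = 9.753.

a = 14.691, b = 9.753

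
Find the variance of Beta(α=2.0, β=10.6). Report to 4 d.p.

Var = αβ/[(α+β)²(α+β+1)] = (2.0×10.6)/(12.6²×13.6) = 21.20/2159.136 = 0.0098.

0.0098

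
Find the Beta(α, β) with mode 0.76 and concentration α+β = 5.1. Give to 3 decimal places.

α = 3.356, β = 1.744

Since the density peak of Beta(α,β) is at (α−1)/(α+β−2),
α = 1 + 0.76(5.1−2) = 3.356 and β = 5.1 − 3.356 = 1.744.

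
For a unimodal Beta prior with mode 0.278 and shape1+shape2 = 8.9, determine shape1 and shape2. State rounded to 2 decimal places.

Since the density peak of Beta(shape1,shape2) is at (shape1−1)/(shape1+shape2−2),
shape1 = 1 + 0.278(8.9−2) = 2.92 and shape2 = 8.9 − 2.92 = 5.98.

shape1 = 2.92, shape2 = 5.98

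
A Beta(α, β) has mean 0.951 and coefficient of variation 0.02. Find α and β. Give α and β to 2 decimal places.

σ = CV·μ = 0.02×0.951 = 0.01902, so σ² = 0.000362.
s+1 = μ(1−μ)/σ² = 0.046599/0.000362 = 128.8118, so s = α+β = 127.8118.
α = μs = 121.55, β = (1−μ)s = 6.26.

α = 121.55, β = 6.26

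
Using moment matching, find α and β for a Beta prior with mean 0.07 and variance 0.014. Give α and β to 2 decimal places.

α = 0.26, β = 3.39

By moment matching, α+β = μ(1−μ)/σ² − 1 = (0.07·0.93)/0.014 − 1 = 4.6500 − 1 = 3.6500.
Since α/(α+β) = μ, α = 0.07·3.6500 = 0.26 and β = 0.93·3.6500 = 3.39.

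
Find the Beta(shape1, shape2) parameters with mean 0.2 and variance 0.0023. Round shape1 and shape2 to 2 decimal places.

By moment matching, shape1+shape2 = μ(1−μ)/σ² − 1 = (0.2·0.8)/0.0023 − 1 = 69.5652 − 1 = 68.5652.
Since shape1/(shape1+shape2) = μ, shape1 = 0.2·68.5652 = 13.71 and shape2 = 0.8·68.5652 = 54.85.

shape1 = 13.71, shape2 = 54.85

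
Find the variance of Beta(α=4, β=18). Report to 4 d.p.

0.0065

Var = αβ/[(α+β)²(α+β+1)] = (4×18)/(22²×23) = 72/11132 = 0.0065.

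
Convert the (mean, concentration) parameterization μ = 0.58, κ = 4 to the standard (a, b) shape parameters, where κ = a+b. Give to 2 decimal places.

a = 2.32, b = 1.68

Split κ in proportion μ : (1−μ): a = 0.58·4 = 2.32, b = 4 − 2.32 = 1.68.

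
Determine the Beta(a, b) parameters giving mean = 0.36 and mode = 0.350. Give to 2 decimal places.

With s = a+b: μ = a/s and mode = (a−1)/(s−2). Eliminating a = μs,
μs − 1 = m(s−2) ⇒ s(μ−m) = 1−2m ⇒ s = 0.300/0.010 = 30.0000.
So a = μs = 10.80, b = (1−μ)s = 19.20.

a = 10.80, b = 19.20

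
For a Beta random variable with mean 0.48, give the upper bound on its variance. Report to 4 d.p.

For fixed mean μ the Beta variance is μ(1−μ)/(α+β+1), increasing as α+β decreases.
Its least upper bound (not attained) is μ(1−μ) = 0.48·0.52 = 0.2496.

0.2496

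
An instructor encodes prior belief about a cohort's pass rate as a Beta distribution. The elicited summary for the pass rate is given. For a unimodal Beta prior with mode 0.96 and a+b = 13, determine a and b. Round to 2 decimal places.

Mode = (a−1)/(κ−2) with κ = a+b, so a−1 = 0.96·11 = 10.56.
a = 11.56; b = κ − a = 1.44.

a = 11.56, b = 1.44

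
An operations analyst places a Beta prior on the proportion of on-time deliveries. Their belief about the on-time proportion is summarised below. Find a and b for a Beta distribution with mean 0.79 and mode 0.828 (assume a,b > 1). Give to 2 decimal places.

a = 13.64, b = 3.63

Let s = a+b. Mean gives a = μs = 0.79s; mode gives (a−1)/(s−2) = 0.828.
Substituting: 0.79s − 1 = 0.828(s−2) = 0.828s − 1.656, so -0.038s = -0.656 and s = 17.2632.
Then a = 0.79×17.2632 = 13.64 and b = s−a = 3.63.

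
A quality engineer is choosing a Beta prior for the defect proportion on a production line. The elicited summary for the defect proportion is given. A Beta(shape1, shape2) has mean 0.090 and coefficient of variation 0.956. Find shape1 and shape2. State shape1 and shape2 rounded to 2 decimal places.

shape1 = 0.91, shape2 = 9.16

Var = (CV·μ)² = (0.956×0.090)² = 0.007403.
shape1+shape2 = μ(1−μ)/Var − 1 = 0.081900/0.007403 − 1 = 10.0633.
Thus shape1 = 0.090·10.0633 = 0.91 and shape2 = 0.910·10.0633 = 9.16.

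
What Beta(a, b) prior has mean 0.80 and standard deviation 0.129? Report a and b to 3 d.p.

First σ² = 0.016641. Setting a = μn, b = (1−μ)n with n = a+b,
μ(1−μ)/(n+1) = 0.016641 ⇒ n+1 = 0.1600/0.016641 = 9.6148 ⇒ n = 8.6148.
Hence a = 0.80×8.6148 = 6.892, b = 0.20×8.6148 = 1.723.

a = 6.892, b = 1.723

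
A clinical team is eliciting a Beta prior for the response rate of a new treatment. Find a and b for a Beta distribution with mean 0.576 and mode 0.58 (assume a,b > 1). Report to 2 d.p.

a = 23.04, b = 16.96

With s = a+b: μ = a/s and mode = (a−1)/(s−2). Eliminating a = μs,
μs − 1 = m(s−2) ⇒ s(μ−m) = 1−2m ⇒ s = -0.16/-0.004 = 40.0000.
So a = μs = 23.04, b = (1−μ)s = 16.96.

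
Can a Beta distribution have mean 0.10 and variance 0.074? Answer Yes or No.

Yes

For any Beta, Var(X) < E[X]·(1−E[X]).
Here μ(1−μ) = 0.10×0.90 = 0.0900, and 0.074 < 0.0900.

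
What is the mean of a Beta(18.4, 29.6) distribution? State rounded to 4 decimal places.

E[X] = α/(α+β) = 18.4/48.0 = 0.3833.

0.3833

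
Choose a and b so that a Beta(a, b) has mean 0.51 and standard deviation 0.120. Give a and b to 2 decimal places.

Variance = 0.120² = 0.014400. The moment-matching identity a+b = μ(1−μ)/Var − 1 gives
a+b = 0.2499/0.014400 − 1 = 16.3542, so a = μ·16.3542 = 8.34 and b = (1−μ)·16.3542 = 8.01.

a = 8.34, b = 8.01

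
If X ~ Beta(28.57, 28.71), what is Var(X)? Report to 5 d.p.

α+β = 57.28 and αβ = 820.2447, so Var = αβ/[(α+β)²(α+β+1)] = 820.2447/191216.586752 = 0.00429.

0.00429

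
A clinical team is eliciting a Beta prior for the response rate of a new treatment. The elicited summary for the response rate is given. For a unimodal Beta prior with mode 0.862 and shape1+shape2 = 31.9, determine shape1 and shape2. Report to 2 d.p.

shape1 = 26.77, shape2 = 5.13

Since the density peak of Beta(shape1,shape2) is at (shape1−1)/(shape1+shape2−2),
shape1 = 1 + 0.862(31.9−2) = 26.77 and shape2 = 31.9 − 26.77 = 5.13.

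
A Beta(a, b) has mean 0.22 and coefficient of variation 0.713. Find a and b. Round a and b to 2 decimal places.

σ = CV·μ = 0.713×0.22 = 0.15686, so σ² = 0.024605.
s+1 = μ(1−μ)/σ² = 0.1716/0.024605 = 6.9742, so s = a+b = 5.9742.
a = μs = 1.31, b = (1−μ)s = 4.66.

a = 1.31, b = 4.66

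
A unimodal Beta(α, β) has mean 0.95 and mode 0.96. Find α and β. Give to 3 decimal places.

α = 87.400, β = 4.600

With s = α+β: μ = α/s and mode = (α−1)/(s−2). Eliminating α = μs,
μs − 1 = m(s−2) ⇒ s(μ−m) = 1−2m ⇒ s = -0.92/-0.01 = 92.0000.
So α = μs = 87.400, β = (1−μ)s = 4.600.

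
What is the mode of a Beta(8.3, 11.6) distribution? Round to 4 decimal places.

With α,β > 1, mode = (α−1)/(α+β−2) = 7.3/17.9 = 0.4078.

0.4078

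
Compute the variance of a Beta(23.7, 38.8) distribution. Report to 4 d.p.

0.0037

Var = αβ/[(α+β)²(α+β+1)] = (23.7×38.8)/(62.5²×63.5) = 919.56/248046.875 = 0.0037.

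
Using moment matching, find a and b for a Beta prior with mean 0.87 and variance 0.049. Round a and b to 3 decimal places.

Write ν = a+b; then a = μν and Var = μ(1−μ)/(ν+1).
ν = μ(1−μ)/Var − 1 = 0.1131/0.049 − 1 = 1.3082.
a = 0.87·1.3082 = 1.138, b = 0.13·1.3082 = 0.170.

a = 1.138, b = 0.170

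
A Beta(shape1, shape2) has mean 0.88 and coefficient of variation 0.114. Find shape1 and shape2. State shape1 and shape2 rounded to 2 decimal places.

shape1 = 8.35, shape2 = 1.14

Var = (CV·μ)² = (0.114×0.88)² = 0.010064.
shape1+shape2 = μ(1−μ)/Var − 1 = 0.1056/0.010064 − 1 = 9.4927.
Thus shape1 = 0.88·9.4927 = 8.35 and shape2 = 0.12·9.4927 = 1.14.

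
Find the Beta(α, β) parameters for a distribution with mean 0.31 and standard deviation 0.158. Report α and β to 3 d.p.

α = 2.346, β = 5.222

Variance = 0.158² = 0.024964. The moment-matching identity α+β = μ(1−μ)/Var − 1 gives
α+β = 0.2139/0.024964 − 1 = 7.5683, so α = μ·7.5683 = 2.346 and β = (1−μ)·7.5683 = 5.222.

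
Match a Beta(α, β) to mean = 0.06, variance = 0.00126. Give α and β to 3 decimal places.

Write ν = α+β; then α = μν and Var = μ(1−μ)/(ν+1).
ν = μ(1−μ)/Var − 1 = 0.0564/0.00126 − 1 = 43.7619.
α = 0.06·43.7619 = 2.626, β = 0.94·43.7619 = 41.136.

α = 2.626, β = 41.136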